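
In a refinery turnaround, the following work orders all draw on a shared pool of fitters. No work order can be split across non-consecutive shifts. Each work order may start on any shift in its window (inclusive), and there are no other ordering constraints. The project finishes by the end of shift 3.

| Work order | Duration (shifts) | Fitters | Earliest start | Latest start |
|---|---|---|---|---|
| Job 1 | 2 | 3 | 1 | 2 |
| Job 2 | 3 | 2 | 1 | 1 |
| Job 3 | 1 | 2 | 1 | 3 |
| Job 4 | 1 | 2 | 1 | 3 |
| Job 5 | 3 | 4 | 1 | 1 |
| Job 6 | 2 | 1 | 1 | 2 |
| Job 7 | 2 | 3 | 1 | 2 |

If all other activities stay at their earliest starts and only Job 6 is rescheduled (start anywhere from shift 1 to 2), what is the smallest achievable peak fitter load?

Job 6@1: s1:17  s2:13  s3:6 → peak 17
Job 6@2: s1:16  s2:13  s3:7 → peak 16
Best is Job 6@2, peak 16.

16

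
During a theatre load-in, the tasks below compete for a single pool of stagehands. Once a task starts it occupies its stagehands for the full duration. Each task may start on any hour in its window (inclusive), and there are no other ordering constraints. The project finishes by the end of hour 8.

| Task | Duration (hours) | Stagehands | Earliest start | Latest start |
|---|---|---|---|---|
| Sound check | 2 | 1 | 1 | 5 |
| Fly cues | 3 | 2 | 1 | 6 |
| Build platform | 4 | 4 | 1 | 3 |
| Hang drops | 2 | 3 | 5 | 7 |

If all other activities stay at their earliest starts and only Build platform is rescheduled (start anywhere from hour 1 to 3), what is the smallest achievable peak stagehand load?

7

Build platform@1: h1:7  h2:7  h3:6  h4:4  h5:3  h6:3  h7:0  h8:0 → peak 7
Build platform@2: h1:3  h2:7  h3:6  h4:4  h5:7  h6:3  h7:0  h8:0 → peak 7
Build platform@3: h1:3  h2:3  h3:6  h4:4  h5:7  h6:7  h7:0  h8:0 → peak 7
Best is Build platform@1, peak 7.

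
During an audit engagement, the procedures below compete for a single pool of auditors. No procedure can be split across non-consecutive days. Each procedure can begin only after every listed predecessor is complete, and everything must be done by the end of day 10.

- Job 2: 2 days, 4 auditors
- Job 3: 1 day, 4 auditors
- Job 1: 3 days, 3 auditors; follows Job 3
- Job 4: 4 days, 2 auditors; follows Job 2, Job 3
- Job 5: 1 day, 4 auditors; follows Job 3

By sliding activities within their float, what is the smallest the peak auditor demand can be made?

5

Early-start (Job 2@1, Job 3@1, Job 1@2, Job 4@3, Job 5@2) gives peak 11: d1:8  d2:11  d3:5  d4:5  d5:2  d6:2  d7:0  d8:0  d9:0  d10:0.
Shift Job 3→3, Job 1→4, Job 4→4, Job 5→8.
Schedule Job 2@1, Job 3@3, Job 1@4, Job 4@4, Job 5@8: d1:4  d2:4  d3:4  d4:5  d5:5  d6:5  d7:2  d8:4  d9:0  d10:0 — peak 5.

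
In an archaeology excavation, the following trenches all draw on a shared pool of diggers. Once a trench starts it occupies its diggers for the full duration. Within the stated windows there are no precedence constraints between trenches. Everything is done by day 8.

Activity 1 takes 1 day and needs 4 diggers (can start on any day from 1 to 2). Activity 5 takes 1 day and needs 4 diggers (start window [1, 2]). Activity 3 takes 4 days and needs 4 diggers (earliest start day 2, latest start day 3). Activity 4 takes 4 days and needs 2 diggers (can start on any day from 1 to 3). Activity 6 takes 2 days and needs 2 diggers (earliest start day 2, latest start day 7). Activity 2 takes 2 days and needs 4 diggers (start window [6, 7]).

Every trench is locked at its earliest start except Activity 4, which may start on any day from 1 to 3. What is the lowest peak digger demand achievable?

Activity 4@1: d1:10  d2:8  d3:8  d4:6  d5:4  d6:4  d7:4  d8:0 → peak 10
Activity 4@2: d1:8  d2:8  d3:8  d4:6  d5:6  d6:4  d7:4  d8:0 → peak 8
Activity 4@3: d1:8  d2:6  d3:8  d4:6  d5:6  d6:6  d7:4  d8:0 → peak 8
Best is Activity 4@2, peak 8.

8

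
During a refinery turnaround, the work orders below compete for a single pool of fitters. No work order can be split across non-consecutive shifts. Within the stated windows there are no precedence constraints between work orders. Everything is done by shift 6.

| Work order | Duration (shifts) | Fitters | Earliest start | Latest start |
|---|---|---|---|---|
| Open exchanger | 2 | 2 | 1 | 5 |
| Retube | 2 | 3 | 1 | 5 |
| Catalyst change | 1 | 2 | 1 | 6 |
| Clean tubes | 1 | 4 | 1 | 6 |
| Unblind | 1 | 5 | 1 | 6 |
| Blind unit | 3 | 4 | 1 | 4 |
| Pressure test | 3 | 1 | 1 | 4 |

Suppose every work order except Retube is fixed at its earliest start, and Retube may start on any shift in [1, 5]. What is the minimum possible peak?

Retube@1: s1:21  s2:10  s3:5  s4:0  s5:0  s6:0 → peak 21
Retube@2: s1:18  s2:10  s3:8  s4:0  s5:0  s6:0 → peak 18
Retube@3: s1:18  s2:7  s3:8  s4:3  s5:0  s6:0 → peak 18
Retube@4: s1:18  s2:7  s3:5  s4:3  s5:3  s6:0 → peak 18
Retube@5: s1:18  s2:7  s3:5  s4:0  s5:3  s6:3 → peak 18
Best is Retube@2, peak 18.

18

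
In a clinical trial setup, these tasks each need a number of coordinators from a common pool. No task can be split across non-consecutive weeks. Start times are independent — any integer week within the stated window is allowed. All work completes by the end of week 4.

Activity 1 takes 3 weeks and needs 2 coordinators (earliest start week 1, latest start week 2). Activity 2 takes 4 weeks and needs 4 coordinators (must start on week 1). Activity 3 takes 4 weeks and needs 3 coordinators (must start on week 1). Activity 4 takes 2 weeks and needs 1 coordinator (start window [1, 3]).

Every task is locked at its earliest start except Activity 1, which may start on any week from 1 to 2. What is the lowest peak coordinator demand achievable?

10

Activity 1@1: w1:10  w2:10  w3:9  w4:7 → peak 10
Activity 1@2: w1:8  w2:10  w3:9  w4:9 → peak 10
Best is Activity 1@1, peak 10.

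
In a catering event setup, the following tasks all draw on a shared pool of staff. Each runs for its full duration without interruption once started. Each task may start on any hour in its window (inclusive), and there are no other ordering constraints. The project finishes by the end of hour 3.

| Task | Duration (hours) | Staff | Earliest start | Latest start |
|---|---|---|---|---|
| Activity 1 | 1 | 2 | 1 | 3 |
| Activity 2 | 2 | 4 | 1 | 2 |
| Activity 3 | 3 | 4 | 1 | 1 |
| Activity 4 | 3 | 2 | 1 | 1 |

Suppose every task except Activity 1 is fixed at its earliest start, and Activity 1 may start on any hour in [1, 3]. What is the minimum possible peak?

10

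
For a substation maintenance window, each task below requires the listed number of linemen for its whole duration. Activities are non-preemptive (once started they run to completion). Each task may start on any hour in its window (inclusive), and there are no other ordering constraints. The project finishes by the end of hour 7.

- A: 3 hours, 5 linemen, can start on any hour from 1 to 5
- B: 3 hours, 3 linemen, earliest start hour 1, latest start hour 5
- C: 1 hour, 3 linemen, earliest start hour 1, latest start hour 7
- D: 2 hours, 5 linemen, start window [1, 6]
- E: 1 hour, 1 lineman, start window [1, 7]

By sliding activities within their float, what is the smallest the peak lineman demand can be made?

8

Early-start (A@1, B@1, C@1, D@1, E@1) gives peak 17: h1:17  h2:13  h3:8  h4:0  h5:0  h6:0  h7:0.
Shift C→4, D→4, E→5.
Schedule A@1, B@1, C@4, D@4, E@5: h1:8  h2:8  h3:8  h4:8  h5:6  h6:0  h7:0 — peak 8.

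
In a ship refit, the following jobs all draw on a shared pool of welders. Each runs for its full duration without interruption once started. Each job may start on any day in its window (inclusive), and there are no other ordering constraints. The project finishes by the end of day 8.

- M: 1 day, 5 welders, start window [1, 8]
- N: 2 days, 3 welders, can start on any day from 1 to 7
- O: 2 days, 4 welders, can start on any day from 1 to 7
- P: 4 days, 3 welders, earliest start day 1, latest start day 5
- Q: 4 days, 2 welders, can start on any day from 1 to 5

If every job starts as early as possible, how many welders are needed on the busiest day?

17

Early-start schedule: M@1, N@1, O@1, P@1, Q@1.
Load per day: day 1: 17, day 2: 12, day 3: 5, day 4: 5, day 5: 0, day 6: 0, day 7: 0, day 8: 0.
Peak is 17.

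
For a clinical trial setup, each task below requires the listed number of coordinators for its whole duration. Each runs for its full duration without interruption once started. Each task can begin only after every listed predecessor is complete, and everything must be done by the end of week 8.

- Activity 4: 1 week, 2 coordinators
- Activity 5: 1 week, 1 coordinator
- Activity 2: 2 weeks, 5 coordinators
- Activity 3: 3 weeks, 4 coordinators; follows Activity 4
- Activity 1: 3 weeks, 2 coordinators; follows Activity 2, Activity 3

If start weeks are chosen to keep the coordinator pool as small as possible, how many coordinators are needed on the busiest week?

Early-start (Activity 4@1, Activity 5@1, Activity 2@1, Activity 3@2, Activity 1@5) gives peak 9: w1:8  w2:9  w3:4  w4:4  w5:2  w6:2  w7:2  w8:0.
Shift Activity 5→2, Activity 3→3, Activity 1→6.
Schedule Activity 4@1, Activity 5@2, Activity 2@1, Activity 3@3, Activity 1@6: w1:7  w2:6  w3:4  w4:4  w5:4  w6:2  w7:2  w8:2 — peak 7.

7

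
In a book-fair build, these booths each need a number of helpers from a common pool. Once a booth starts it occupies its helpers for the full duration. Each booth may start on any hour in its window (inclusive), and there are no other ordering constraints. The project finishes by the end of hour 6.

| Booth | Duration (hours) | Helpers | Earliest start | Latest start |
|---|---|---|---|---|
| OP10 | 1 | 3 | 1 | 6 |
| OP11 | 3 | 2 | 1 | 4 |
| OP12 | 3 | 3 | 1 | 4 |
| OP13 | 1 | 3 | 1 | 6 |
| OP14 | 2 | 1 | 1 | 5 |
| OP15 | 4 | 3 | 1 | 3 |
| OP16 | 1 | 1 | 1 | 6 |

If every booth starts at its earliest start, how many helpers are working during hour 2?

9

At early start, hour 2 has: OP11, OP12, OP14, OP15.
Demand: 2 + 3 + 1 + 3 = 9.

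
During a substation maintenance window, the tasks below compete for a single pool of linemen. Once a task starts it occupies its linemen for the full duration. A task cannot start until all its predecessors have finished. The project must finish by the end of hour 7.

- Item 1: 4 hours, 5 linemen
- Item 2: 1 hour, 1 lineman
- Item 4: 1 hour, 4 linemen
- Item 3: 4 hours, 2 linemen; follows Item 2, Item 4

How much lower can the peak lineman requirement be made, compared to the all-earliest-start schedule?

Early-start peak: h1:10  h2:7  h3:7  h4:7  h5:2  h6:0  h7:0 ⇒ 10.
Leveled (Item 1@2, Item 2@1, Item 4@1, Item 3@2): h1:5  h2:7  h3:7  h4:7  h5:7  h6:0  h7:0 ⇒ 7.
Reduction 10 − 7 = 3.

3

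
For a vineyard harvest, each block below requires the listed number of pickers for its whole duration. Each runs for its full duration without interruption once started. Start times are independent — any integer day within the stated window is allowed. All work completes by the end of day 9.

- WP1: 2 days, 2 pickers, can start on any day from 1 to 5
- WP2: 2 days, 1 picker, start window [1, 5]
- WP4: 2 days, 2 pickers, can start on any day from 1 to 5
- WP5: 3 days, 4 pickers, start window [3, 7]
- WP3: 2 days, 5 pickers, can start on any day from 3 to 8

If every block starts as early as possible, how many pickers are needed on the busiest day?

Early-start schedule: WP1@1, WP2@1, WP4@1, WP5@3, WP3@3.
Load per day: day 1: 5, day 2: 5, day 3: 9, day 4: 9, day 5: 4, day 6: 0, day 7: 0, day 8: 0, day 9: 0.
Peak is 9.

9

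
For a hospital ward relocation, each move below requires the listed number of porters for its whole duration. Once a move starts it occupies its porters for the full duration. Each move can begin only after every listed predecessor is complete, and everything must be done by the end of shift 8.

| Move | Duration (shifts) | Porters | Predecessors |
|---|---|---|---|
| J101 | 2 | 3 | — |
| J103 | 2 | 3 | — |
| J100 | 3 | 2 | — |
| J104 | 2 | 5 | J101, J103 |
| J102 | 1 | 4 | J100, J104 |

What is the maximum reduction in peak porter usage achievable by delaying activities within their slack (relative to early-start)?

Early-start peak: s1:8  s2:8  s3:7  s4:5  s5:4  s6:0  s7:0  s8:0 ⇒ 8.
Leveled (J101@1, J103@3, J100@1, J104@5, J102@7): s1:5  s2:5  s3:5  s4:3  s5:5  s6:5  s7:4  s8:0 ⇒ 5.
Reduction 8 − 5 = 3.

3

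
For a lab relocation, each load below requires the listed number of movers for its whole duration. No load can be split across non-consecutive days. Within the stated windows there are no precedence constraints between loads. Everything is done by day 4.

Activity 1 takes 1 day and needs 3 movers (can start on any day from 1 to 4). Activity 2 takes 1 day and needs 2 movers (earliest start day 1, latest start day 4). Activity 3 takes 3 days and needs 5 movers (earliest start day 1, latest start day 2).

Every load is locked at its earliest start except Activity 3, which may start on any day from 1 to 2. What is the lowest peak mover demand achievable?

5

Activity 3@1: d1:10  d2:5  d3:5  d4:0 → peak 10
Activity 3@2: d1:5  d2:5  d3:5  d4:5 → peak 5
Best is Activity 3@2, peak 5.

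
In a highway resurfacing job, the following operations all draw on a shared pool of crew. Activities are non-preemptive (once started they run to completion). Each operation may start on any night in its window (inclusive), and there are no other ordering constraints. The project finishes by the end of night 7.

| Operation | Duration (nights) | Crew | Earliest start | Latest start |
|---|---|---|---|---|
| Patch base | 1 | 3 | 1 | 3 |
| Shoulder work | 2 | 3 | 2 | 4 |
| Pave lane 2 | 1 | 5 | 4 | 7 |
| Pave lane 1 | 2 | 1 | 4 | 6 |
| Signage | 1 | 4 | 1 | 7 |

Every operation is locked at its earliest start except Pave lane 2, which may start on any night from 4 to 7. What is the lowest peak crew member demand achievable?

7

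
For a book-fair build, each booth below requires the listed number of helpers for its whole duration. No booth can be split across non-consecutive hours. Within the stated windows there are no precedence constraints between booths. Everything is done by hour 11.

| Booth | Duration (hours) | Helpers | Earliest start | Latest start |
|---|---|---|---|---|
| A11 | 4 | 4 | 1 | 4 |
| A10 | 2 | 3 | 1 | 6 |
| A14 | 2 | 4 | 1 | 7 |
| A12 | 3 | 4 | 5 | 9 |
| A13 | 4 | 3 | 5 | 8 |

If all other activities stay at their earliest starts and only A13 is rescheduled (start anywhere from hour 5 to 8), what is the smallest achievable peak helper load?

11

A13@5: h1:11  h2:11  h3:4  h4:4  h5:7  h6:7  h7:7  h8:3  h9:0  h10:0  h11:0 → peak 11
A13@6: h1:11  h2:11  h3:4  h4:4  h5:4  h6:7  h7:7  h8:3  h9:3  h10:0  h11:0 → peak 11
A13@7: h1:11  h2:11  h3:4  h4:4  h5:4  h6:4  h7:7  h8:3  h9:3  h10:3  h11:0 → peak 11
A13@8: h1:11  h2:11  h3:4  h4:4  h5:4  h6:4  h7:4  h8:3  h9:3  h10:3  h11:3 → peak 11
Best is A13@5, peak 11.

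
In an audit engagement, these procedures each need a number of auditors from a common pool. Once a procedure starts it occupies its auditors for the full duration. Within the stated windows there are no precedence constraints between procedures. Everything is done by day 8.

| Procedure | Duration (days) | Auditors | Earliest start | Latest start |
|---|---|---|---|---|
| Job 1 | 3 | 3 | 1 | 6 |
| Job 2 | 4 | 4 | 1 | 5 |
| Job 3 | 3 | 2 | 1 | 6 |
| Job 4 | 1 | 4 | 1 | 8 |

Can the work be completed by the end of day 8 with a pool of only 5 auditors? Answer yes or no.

yes

Schedule Job 1@1, Job 2@4, Job 3@1, Job 4@8: d1:5  d2:5  d3:5  d4:4  d5:4  d6:4  d7:4  d8:4 — peak 5 ≤ 5.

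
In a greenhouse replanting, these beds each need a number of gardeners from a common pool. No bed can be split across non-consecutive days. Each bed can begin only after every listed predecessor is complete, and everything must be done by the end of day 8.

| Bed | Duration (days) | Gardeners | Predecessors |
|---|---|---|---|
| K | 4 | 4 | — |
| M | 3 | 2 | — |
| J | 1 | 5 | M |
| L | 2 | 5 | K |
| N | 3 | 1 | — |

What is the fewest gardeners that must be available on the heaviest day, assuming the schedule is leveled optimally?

6

Early-start (K@1, M@1, J@4, L@5, N@1) gives peak 9: d1:7  d2:7  d3:7  d4:9  d5:5  d6:5  d7:0  d8:0.
Shift J→5, L→6, N→4.
Schedule K@1, M@1, J@5, L@6, N@4: d1:6  d2:6  d3:6  d4:5  d5:6  d6:6  d7:5  d8:0 — peak 6.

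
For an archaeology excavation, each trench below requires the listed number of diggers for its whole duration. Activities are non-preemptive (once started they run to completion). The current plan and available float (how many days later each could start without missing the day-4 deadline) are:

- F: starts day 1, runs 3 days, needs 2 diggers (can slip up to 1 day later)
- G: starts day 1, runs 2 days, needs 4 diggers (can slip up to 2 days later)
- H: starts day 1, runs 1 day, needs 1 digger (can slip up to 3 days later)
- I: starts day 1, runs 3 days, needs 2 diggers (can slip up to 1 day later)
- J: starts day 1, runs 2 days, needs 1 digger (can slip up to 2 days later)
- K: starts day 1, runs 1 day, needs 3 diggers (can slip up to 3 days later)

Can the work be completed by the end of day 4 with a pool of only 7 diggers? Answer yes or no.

no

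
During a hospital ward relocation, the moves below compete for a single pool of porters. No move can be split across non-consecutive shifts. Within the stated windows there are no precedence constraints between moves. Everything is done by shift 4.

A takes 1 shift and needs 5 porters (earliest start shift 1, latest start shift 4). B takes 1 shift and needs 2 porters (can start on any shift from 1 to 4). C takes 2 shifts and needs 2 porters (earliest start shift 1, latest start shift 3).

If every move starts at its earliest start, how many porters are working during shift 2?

At early start, shift 2 has: C.
Demand: 2 = 2.

2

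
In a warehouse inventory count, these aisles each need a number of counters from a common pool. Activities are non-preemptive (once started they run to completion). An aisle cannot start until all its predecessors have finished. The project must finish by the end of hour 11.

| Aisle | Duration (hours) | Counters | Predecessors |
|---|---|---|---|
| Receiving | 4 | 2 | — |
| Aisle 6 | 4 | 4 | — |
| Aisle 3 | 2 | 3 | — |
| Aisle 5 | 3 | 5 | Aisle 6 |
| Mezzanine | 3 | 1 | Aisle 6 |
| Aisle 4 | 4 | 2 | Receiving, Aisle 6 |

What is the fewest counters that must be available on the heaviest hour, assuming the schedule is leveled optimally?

6

Early-start (Receiving@1, Aisle 6@1, Aisle 3@1, Aisle 5@5, Mezzanine@5, Aisle 4@5) gives peak 9: h1:9  h2:9  h3:6  h4:6  h5:8  h6:8  h7:8  h8:2  h9:0  h10:0  h11:0.
Shift Aisle 3→5, Aisle 5→9.
Schedule Receiving@1, Aisle 6@1, Aisle 3@5, Aisle 5@9, Mezzanine@5, Aisle 4@5: h1:6  h2:6  h3:6  h4:6  h5:6  h6:6  h7:3  h8:2  h9:5  h10:5  h11:5 — peak 6.
Total counter-hours = 56 over 11 hours ⇒ peak ≥ ⌈56/11⌉ = 6, so 6 is optimal.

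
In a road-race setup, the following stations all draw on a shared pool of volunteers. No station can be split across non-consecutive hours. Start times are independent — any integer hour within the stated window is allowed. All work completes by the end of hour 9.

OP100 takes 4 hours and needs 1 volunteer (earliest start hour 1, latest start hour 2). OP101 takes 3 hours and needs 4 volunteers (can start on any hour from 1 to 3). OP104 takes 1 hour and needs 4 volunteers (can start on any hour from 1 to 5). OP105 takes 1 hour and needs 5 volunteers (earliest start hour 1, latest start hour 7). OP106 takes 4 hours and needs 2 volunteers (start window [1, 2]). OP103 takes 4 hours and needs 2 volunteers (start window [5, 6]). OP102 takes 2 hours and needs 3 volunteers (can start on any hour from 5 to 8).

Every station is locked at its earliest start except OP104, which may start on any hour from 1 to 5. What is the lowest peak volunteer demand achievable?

OP104@1: h1:16  h2:7  h3:7  h4:3  h5:5  h6:5  h7:2  h8:2  h9:0 → peak 16
OP104@2: h1:12  h2:11  h3:7  h4:3  h5:5  h6:5  h7:2  h8:2  h9:0 → peak 12
OP104@3: h1:12  h2:7  h3:11  h4:3  h5:5  h6:5  h7:2  h8:2  h9:0 → peak 12
OP104@4: h1:12  h2:7  h3:7  h4:7  h5:5  h6:5  h7:2  h8:2  h9:0 → peak 12
OP104@5: h1:12  h2:7  h3:7  h4:3  h5:9  h6:5  h7:2  h8:2  h9:0 → peak 12
Best is OP104@2, peak 12.

12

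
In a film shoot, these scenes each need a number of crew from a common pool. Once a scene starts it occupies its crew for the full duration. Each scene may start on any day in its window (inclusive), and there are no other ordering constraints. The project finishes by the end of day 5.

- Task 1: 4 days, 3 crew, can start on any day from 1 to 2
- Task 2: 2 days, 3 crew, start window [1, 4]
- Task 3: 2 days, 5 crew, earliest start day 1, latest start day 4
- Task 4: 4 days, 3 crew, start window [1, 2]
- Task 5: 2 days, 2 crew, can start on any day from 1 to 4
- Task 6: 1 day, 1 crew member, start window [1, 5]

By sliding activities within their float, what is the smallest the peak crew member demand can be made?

Early-start (Task 1@1, Task 2@1, Task 3@1, Task 4@1, Task 5@1, Task 6@1) gives peak 17: d1:17  d2:16  d3:6  d4:6  d5:0.
Shift Task 3→3, Task 6→5.
Schedule Task 1@1, Task 2@1, Task 3@3, Task 4@1, Task 5@1, Task 6@5: d1:11  d2:11  d3:11  d4:11  d5:1 — peak 11.

11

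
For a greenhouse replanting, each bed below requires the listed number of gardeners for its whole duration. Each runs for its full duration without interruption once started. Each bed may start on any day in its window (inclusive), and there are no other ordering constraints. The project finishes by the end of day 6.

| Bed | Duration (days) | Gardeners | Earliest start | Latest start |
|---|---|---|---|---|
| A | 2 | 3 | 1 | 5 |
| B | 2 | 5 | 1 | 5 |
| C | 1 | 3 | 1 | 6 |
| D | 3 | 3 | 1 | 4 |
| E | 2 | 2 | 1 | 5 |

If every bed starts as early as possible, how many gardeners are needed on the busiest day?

Early-start schedule: A@1, B@1, C@1, D@1, E@1.
Load per day: day 1: 16, day 2: 13, day 3: 3, day 4: 0, day 5: 0, day 6: 0.
Peak is 16.

16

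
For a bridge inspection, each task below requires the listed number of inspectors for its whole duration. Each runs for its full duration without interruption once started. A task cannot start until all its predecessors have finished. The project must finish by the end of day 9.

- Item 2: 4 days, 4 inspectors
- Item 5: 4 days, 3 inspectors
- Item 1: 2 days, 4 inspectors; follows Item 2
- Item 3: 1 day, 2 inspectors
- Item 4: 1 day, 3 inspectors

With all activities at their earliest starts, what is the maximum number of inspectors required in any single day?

12

Early-start schedule: Item 2@1, Item 5@1, Item 1@5, Item 3@1, Item 4@1.
Load per day: day 1: 12, day 2: 7, day 3: 7, day 4: 7, day 5: 4, day 6: 4, day 7: 0, day 8: 0, day 9: 0.
Peak is 12.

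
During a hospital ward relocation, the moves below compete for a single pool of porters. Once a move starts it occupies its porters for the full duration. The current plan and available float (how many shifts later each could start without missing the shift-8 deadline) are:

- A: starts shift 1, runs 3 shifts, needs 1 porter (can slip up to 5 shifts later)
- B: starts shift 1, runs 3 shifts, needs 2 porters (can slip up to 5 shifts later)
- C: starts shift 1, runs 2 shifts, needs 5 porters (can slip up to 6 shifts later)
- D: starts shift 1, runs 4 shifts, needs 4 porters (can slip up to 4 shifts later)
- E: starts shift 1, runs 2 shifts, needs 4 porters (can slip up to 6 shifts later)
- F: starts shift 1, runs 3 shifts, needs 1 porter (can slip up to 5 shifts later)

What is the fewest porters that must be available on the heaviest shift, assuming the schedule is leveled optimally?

Early-start (A@1, B@1, C@1, D@1, E@1, F@1) gives peak 17: s1:17  s2:17  s3:8  s4:4  s5:0  s6:0  s7:0  s8:0.
Shift B→4, C→7, E→5.
Schedule A@1, B@4, C@7, D@1, E@5, F@1: s1:6  s2:6  s3:6  s4:6  s5:6  s6:6  s7:5  s8:5 — peak 6.
Total porter-shifts = 46 over 8 shifts ⇒ peak ≥ ⌈46/8⌉ = 6, so 6 is optimal.

6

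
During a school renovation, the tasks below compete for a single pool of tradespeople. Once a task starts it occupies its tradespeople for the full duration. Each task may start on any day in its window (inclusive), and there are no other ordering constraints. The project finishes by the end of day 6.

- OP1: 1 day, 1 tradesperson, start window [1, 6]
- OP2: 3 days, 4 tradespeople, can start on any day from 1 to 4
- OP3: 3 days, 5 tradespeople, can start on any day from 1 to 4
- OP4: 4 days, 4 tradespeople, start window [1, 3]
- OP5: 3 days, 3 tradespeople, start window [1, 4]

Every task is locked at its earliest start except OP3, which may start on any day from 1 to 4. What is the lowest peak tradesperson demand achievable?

12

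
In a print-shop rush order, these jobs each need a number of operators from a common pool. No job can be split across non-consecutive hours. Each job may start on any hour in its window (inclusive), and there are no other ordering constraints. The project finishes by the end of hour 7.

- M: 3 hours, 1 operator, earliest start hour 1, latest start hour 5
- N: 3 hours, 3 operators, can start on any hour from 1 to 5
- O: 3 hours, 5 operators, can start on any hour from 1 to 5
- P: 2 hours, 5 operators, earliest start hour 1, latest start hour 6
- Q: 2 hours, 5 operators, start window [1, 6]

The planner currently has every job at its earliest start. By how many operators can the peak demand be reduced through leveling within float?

11

Early-start peak: h1:19  h2:19  h3:9  h4:0  h5:0  h6:0  h7:0 ⇒ 19.
Leveled (M@1, N@4, O@1, P@4, Q@6): h1:6  h2:6  h3:6  h4:8  h5:8  h6:8  h7:5 ⇒ 8.
Reduction 19 − 8 = 11.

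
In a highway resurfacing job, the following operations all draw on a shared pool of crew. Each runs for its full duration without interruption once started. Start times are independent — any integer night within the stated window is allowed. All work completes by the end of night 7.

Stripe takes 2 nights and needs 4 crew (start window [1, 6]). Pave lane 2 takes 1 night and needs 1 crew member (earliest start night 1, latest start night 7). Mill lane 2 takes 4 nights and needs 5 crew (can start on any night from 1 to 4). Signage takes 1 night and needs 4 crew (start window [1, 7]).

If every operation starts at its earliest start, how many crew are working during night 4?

At early start, night 4 has: Mill lane 2.
Demand: 5 = 5.

5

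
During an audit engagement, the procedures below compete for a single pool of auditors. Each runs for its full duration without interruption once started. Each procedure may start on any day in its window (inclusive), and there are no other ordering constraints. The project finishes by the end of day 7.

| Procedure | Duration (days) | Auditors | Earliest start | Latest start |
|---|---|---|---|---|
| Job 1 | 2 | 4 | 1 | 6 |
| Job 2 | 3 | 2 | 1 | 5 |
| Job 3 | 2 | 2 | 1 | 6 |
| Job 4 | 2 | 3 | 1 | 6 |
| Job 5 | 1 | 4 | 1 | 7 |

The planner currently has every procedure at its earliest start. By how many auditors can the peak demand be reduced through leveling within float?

10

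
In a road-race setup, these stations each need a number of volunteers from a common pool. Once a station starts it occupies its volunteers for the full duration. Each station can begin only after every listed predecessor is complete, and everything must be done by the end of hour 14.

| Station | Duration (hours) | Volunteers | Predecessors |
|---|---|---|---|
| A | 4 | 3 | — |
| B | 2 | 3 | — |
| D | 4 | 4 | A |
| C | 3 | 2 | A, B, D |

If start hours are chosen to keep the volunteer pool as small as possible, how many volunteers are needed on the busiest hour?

Early-start (A@1, B@1, D@5, C@9) gives peak 6: h1:6  h2:6  h3:3  h4:3  h5:4  h6:4  h7:4  h8:4  h9:2  h10:2  h11:2  h12:0  h13:0  h14:0.
Shift B→5, D→7, C→11.
Schedule A@1, B@5, D@7, C@11: h1:3  h2:3  h3:3  h4:3  h5:3  h6:3  h7:4  h8:4  h9:4  h10:4  h11:2  h12:2  h13:2  h14:0 — peak 4.

4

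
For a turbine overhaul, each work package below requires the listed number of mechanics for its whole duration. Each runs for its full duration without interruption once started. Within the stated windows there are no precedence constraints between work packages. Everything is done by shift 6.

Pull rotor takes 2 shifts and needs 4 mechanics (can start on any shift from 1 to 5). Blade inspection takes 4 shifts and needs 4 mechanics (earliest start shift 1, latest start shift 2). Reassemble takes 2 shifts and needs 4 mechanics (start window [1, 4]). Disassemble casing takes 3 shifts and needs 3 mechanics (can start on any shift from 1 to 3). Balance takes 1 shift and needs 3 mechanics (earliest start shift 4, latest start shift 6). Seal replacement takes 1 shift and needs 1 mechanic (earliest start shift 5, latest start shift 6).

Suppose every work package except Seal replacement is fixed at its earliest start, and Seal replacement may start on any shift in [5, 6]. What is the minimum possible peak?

Seal replacement@5: s1:15  s2:15  s3:7  s4:7  s5:1  s6:0 → peak 15
Seal replacement@6: s1:15  s2:15  s3:7  s4:7  s5:0  s6:1 → peak 15
Best is Seal replacement@5, peak 15.

15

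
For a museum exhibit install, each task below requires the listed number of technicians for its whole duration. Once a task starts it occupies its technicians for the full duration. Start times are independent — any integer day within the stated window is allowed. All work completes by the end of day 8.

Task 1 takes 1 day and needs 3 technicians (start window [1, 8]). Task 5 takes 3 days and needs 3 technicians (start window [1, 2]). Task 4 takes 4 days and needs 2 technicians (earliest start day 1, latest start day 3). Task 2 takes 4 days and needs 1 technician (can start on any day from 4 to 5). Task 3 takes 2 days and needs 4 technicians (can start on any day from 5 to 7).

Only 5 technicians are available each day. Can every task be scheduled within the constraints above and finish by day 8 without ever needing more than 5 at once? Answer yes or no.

yes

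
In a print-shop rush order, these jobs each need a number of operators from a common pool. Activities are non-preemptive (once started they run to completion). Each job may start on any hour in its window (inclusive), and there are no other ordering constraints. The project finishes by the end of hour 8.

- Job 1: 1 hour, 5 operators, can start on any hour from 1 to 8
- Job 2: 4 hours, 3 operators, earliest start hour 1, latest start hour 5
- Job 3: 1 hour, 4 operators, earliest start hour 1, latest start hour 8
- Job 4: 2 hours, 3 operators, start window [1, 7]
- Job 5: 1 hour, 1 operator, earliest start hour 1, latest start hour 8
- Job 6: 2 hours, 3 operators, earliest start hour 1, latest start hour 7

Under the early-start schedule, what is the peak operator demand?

19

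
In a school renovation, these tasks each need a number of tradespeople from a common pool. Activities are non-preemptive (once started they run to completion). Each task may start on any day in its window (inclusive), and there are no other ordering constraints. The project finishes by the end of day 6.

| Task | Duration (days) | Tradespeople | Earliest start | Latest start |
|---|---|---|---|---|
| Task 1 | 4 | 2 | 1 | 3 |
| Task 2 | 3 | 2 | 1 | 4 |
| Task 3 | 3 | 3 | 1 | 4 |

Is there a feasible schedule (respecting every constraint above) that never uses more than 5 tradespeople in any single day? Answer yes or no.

Schedule Task 1@1, Task 2@1, Task 3@4: d1:4  d2:4  d3:4  d4:5  d5:3  d6:3 — peak 5 ≤ 5.

yes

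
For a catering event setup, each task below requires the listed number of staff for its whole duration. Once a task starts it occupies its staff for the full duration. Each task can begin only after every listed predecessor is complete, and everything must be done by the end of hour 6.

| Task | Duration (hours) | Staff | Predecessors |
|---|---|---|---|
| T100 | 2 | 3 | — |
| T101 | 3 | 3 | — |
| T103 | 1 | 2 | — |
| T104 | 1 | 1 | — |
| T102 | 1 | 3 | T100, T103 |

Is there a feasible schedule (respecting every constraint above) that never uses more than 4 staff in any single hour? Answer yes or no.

no

The minimum achievable peak is 5; 4 < 5, so no feasible schedule stays within the cap.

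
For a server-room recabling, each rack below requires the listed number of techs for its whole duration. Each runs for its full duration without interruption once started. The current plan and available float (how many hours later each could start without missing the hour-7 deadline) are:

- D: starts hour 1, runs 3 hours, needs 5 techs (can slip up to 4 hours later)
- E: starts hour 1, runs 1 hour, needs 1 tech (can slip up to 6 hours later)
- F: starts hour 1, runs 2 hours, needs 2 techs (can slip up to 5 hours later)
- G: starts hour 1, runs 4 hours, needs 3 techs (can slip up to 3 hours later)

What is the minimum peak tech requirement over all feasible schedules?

5

Early-start (D@1, E@1, F@1, G@1) gives peak 11: h1:11  h2:10  h3:8  h4:3  h5:0  h6:0  h7:0.
Shift E→4, F→5, G→4.
Schedule D@1, E@4, F@5, G@4: h1:5  h2:5  h3:5  h4:4  h5:5  h6:5  h7:3 — peak 5.
Total tech-hours = 32 over 7 hours ⇒ peak ≥ ⌈32/7⌉ = 5, so 5 is optimal.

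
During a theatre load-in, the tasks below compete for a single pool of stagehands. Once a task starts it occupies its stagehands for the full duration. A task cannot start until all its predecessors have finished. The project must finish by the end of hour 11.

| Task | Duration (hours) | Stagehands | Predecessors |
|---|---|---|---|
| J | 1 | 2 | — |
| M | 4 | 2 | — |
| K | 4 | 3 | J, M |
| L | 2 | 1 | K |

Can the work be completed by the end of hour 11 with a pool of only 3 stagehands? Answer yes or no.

Schedule J@1, M@2, K@6, L@10: h1:2  h2:2  h3:2  h4:2  h5:2  h6:3  h7:3  h8:3  h9:3  h10:1  h11:1 — peak 3 ≤ 3.

yes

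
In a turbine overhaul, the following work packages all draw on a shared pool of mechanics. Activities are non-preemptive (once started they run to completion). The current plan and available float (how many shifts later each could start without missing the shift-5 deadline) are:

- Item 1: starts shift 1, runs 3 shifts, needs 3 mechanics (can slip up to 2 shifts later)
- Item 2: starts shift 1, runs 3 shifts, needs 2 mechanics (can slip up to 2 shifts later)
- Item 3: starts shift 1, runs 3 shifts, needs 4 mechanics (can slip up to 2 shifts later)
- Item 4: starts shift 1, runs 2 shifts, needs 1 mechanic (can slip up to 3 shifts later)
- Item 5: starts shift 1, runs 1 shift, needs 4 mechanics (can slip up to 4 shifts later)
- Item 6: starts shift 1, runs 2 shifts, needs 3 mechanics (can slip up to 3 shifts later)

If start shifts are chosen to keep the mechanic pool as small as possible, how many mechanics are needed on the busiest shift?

9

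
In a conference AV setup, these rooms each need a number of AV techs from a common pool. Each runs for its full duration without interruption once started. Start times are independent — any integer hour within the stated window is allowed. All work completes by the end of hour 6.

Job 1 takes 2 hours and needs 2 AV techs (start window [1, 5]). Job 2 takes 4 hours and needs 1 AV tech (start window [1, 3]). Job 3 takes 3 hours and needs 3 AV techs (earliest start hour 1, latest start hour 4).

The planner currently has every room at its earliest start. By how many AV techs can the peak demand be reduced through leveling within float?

Early-start peak: h1:6  h2:6  h3:4  h4:1  h5:0  h6:0 ⇒ 6.
Leveled (Job 1@1, Job 2@1, Job 3@3): h1:3  h2:3  h3:4  h4:4  h5:3  h6:0 ⇒ 4.
Reduction 6 − 4 = 2.

2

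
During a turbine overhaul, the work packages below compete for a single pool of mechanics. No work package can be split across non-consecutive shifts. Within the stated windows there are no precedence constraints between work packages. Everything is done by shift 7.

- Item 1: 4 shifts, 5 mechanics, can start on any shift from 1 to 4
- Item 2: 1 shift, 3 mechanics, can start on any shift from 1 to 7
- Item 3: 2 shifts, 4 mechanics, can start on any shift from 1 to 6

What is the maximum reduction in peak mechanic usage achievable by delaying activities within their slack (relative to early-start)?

Early-start peak: s1:12  s2:9  s3:5  s4:5  s5:0  s6:0  s7:0 ⇒ 12.
Leveled (Item 1@1, Item 2@5, Item 3@6): s1:5  s2:5  s3:5  s4:5  s5:3  s6:4  s7:4 ⇒ 5.
Reduction 12 − 5 = 7.

7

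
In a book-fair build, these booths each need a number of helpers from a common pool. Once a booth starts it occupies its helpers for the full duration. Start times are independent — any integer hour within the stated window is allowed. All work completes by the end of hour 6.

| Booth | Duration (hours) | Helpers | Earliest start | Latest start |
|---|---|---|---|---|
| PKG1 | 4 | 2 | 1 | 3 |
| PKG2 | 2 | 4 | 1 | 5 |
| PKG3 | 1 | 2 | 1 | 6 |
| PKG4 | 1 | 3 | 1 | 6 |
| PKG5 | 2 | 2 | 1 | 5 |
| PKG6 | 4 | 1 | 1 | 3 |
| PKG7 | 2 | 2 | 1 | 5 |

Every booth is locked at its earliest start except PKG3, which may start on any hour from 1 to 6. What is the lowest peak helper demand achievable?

PKG3@1: h1:16  h2:11  h3:3  h4:3  h5:0  h6:0 → peak 16
PKG3@2: h1:14  h2:13  h3:3  h4:3  h5:0  h6:0 → peak 14
PKG3@3: h1:14  h2:11  h3:5  h4:3  h5:0  h6:0 → peak 14
PKG3@4: h1:14  h2:11  h3:3  h4:5  h5:0  h6:0 → peak 14
PKG3@5: h1:14  h2:11  h3:3  h4:3  h5:2  h6:0 → peak 14
PKG3@6: h1:14  h2:11  h3:3  h4:3  h5:0  h6:2 → peak 14
Best is PKG3@2, peak 14.

14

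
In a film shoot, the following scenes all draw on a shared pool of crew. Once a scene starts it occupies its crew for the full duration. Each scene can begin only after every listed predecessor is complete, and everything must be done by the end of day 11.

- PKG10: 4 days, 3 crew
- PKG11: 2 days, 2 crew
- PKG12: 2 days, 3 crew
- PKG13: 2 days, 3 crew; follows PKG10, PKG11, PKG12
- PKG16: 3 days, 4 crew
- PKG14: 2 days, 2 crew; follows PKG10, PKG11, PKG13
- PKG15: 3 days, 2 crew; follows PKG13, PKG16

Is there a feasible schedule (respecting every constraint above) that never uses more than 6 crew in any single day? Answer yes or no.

no

The minimum achievable peak is 7; 6 < 7, so no feasible schedule stays within the cap.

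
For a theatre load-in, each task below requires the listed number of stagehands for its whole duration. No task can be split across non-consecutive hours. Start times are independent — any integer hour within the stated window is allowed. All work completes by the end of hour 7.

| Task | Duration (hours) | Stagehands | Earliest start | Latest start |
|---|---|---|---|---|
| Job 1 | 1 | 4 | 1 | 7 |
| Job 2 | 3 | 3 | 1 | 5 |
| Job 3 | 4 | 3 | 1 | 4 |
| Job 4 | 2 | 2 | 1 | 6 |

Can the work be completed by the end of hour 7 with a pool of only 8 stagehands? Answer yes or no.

Schedule Job 1@1, Job 2@2, Job 3@2, Job 4@5: h1:4  h2:6  h3:6  h4:6  h5:5  h6:2  h7:0 — peak 6 ≤ 8.

yes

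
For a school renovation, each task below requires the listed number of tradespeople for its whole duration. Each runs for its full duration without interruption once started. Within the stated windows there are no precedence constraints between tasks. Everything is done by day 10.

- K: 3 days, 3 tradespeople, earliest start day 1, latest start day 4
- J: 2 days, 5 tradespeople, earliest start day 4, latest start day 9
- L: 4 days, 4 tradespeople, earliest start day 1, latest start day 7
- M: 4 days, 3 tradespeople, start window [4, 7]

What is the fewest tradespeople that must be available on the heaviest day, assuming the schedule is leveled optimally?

7

Early-start (K@1, J@4, L@1, M@4) gives peak 12: d1:7  d2:7  d3:7  d4:12  d5:8  d6:3  d7:3  d8:0  d9:0  d10:0.
Shift L→6, M→6.
Schedule K@1, J@4, L@6, M@6: d1:3  d2:3  d3:3  d4:5  d5:5  d6:7  d7:7  d8:7  d9:7  d10:0 — peak 7.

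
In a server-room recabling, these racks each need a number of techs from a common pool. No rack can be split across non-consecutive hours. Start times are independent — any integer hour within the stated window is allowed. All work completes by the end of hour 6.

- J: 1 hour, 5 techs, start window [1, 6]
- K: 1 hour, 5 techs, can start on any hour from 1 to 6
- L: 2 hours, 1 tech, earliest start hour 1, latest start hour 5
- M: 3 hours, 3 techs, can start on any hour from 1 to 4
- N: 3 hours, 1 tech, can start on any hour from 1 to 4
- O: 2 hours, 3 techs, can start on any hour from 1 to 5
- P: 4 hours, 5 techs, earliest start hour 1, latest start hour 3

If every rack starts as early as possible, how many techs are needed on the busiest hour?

23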